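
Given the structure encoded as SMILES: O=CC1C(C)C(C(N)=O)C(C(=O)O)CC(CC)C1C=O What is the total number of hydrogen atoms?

21

Walk through each heavy atom and fill implicit hydrogens from standard valence (C 4, N 3, O 2, S 2, halogen 1):
  atom 1: O, bond orders sum to 2 (valence 2) → 0 H
  atom 2: C, bond orders sum to 3 (valence 4) → 1 H
  atom 3: C, bond orders sum to 3 (valence 4) → 1 H
  atom 4: C, bond orders sum to 3 (valence 4) → 1 H
  atom 5: C, bond orders sum to 1 (valence 4) → 3 H
  atom 6: C, bond orders sum to 3 (valence 4) → 1 H
  atom 7: C, bond orders sum to 4 (valence 4) → 0 H
  atom 8: N, bond orders sum to 1 (valence 3) → 2 H
  atom 9: O, bond orders sum to 2 (valence 2) → 0 H
  atom 10: C, bond orders sum to 3 (valence 4) → 1 H
  atom 11: C, bond orders sum to 4 (valence 4) → 0 H
  atom 12: O, bond orders sum to 2 (valence 2) → 0 H
  atom 13: O, bond orders sum to 1 (valence 2) → 1 H
  atom 14: C, bond orders sum to 2 (valence 4) → 2 H
  atom 15: C, bond orders sum to 3 (valence 4) → 1 H
  atom 16: C, bond orders sum to 2 (valence 4) → 2 H
  atom 17: C, bond orders sum to 1 (valence 4) → 3 H
  atom 18: C, bond orders sum to 3 (valence 4) → 1 H
  atom 19: C, bond orders sum to 3 (valence 4) → 1 H
  atom 20: O, bond orders sum to 2 (valence 2) → 0 H
Total hydrogens: 21.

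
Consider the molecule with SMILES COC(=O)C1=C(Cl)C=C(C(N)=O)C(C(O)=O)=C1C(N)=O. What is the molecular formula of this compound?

C11H9ClN2O6

Walk through each heavy atom and fill implicit hydrogens from standard valence (C 4, N 3, O 2, S 2, halogen 1):
  atom 1: C, bond orders sum to 1 (valence 4) → 3 H
  atom 2: O, bond orders sum to 2 (valence 2) → 0 H
  atom 3: C, bond orders sum to 4 (valence 4) → 0 H
  atom 4: O, bond orders sum to 2 (valence 2) → 0 H
  atom 5: C, bond orders sum to 4 (valence 4) → 0 H
  atom 6: C, bond orders sum to 4 (valence 4) → 0 H
  atom 7: Cl (halogen, monovalent) → 0 H
  atom 8: C, bond orders sum to 3 (valence 4) → 1 H
  atom 9: C, bond orders sum to 4 (valence 4) → 0 H
  atom 10: C, bond orders sum to 4 (valence 4) → 0 H
  atom 11: N, bond orders sum to 1 (valence 3) → 2 H
  atom 12: O, bond orders sum to 2 (valence 2) → 0 H
  atom 13: C, bond orders sum to 4 (valence 4) → 0 H
  atom 14: C, bond orders sum to 4 (valence 4) → 0 H
  atom 15: O, bond orders sum to 1 (valence 2) → 1 H
  atom 16: O, bond orders sum to 2 (valence 2) → 0 H
  atom 17: C, bond orders sum to 4 (valence 4) → 0 H
  atom 18: C, bond orders sum to 4 (valence 4) → 0 H
  atom 19: N, bond orders sum to 1 (valence 3) → 2 H
  atom 20: O, bond orders sum to 2 (valence 2) → 0 H
Totals → C:11, H:9, Cl:1, N:2, O:6.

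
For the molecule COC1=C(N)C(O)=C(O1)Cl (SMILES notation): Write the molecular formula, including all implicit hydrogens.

Walk through each heavy atom and fill implicit hydrogens from standard valence (C 4, N 3, O 2, S 2, halogen 1):
  atom 1: C, bond orders sum to 1 (valence 4) → 3 H
  atom 2: O, bond orders sum to 2 (valence 2) → 0 H
  atom 3: C, bond orders sum to 4 (valence 4) → 0 H
  atom 4: C, bond orders sum to 4 (valence 4) → 0 H
  atom 5: N, bond orders sum to 1 (valence 3) → 2 H
  atom 6: C, bond orders sum to 4 (valence 4) → 0 H
  atom 7: O, bond orders sum to 1 (valence 2) → 1 H
  atom 8: C, bond orders sum to 4 (valence 4) → 0 H
  atom 9: O, bond orders sum to 2 (valence 2) → 0 H
  atom 10: Cl (halogen, monovalent) → 0 H
Totals → C:5, H:6, Cl:1, N:1, O:3.

C5H6ClNO3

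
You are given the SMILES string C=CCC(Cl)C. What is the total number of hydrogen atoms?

9

Walk through each heavy atom and fill implicit hydrogens from standard valence (C 4, N 3, O 2, S 2, halogen 1):
  atom 1: C, bond orders sum to 2 (valence 4) → 2 H
  atom 2: C, bond orders sum to 3 (valence 4) → 1 H
  atom 3: C, bond orders sum to 2 (valence 4) → 2 H
  atom 4: C, bond orders sum to 3 (valence 4) → 1 H
  atom 5: Cl (halogen, monovalent) → 0 H
  atom 6: C, bond orders sum to 1 (valence 4) → 3 H
Total hydrogens: 9.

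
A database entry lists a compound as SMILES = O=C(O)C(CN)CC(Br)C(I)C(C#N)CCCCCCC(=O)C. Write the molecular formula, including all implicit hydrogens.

C16H26BrIN2O3

Walk through each heavy atom and fill implicit hydrogens from standard valence (C 4, N 3, O 2, S 2, halogen 1):
  atom 1: O, bond orders sum to 2 (valence 2) → 0 H
  atom 2: C, bond orders sum to 4 (valence 4) → 0 H
  atom 3: O, bond orders sum to 1 (valence 2) → 1 H
  atom 4: C, bond orders sum to 3 (valence 4) → 1 H
  atom 5: C, bond orders sum to 2 (valence 4) → 2 H
  atom 6: N, bond orders sum to 1 (valence 3) → 2 H
  atom 7: C, bond orders sum to 2 (valence 4) → 2 H
  atom 8: C, bond orders sum to 3 (valence 4) → 1 H
  atom 9: Br (halogen, monovalent) → 0 H
  atom 10: C, bond orders sum to 3 (valence 4) → 1 H
  atom 11: I (halogen, monovalent) → 0 H
  atom 12: C, bond orders sum to 3 (valence 4) → 1 H
  atom 13: C, bond orders sum to 4 (valence 4) → 0 H
  atom 14: N, bond orders sum to 3 (valence 3) → 0 H
  atom 15: C, bond orders sum to 2 (valence 4) → 2 H
  atom 16: C, bond orders sum to 2 (valence 4) → 2 H
  atom 17: C, bond orders sum to 2 (valence 4) → 2 H
  atom 18: C, bond orders sum to 2 (valence 4) → 2 H
  atom 19: C, bond orders sum to 2 (valence 4) → 2 H
  atom 20: C, bond orders sum to 2 (valence 4) → 2 H
  atom 21: C, bond orders sum to 4 (valence 4) → 0 H
  atom 22: O, bond orders sum to 2 (valence 2) → 0 H
  atom 23: C, bond orders sum to 1 (valence 4) → 3 H
Totals → C:16, H:26, Br:1, I:1, N:2, O:3.
In Hill order: C16H26BrIN2O3.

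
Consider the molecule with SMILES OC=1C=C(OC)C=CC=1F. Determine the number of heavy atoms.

10

Every atom symbol written in the SMILES (organic subset) is one heavy atom; implicit H are not written.
Heavy atoms by element → C:7, F:1, O:2.
Total: 10.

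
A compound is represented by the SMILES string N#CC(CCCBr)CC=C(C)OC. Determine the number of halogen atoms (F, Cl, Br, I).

Halogen atoms appear at heavy-atom position 7 (1×Br).
Other groups present: 1 alkene, 1 ether, 1 nitrile.
Halogen count: 1.

1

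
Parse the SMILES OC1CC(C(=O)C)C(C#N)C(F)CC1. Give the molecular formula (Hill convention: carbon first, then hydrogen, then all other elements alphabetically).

C10H14FNO2

Walk through each heavy atom and fill implicit hydrogens from standard valence (C 4, N 3, O 2, S 2, halogen 1):
  atom 1: O, bond orders sum to 1 (valence 2) → 1 H
  atom 2: C, bond orders sum to 3 (valence 4) → 1 H
  atom 3: C, bond orders sum to 2 (valence 4) → 2 H
  atom 4: C, bond orders sum to 3 (valence 4) → 1 H
  atom 5: C, bond orders sum to 4 (valence 4) → 0 H
  atom 6: O, bond orders sum to 2 (valence 2) → 0 H
  atom 7: C, bond orders sum to 1 (valence 4) → 3 H
  atom 8: C, bond orders sum to 3 (valence 4) → 1 H
  atom 9: C, bond orders sum to 4 (valence 4) → 0 H
  atom 10: N, bond orders sum to 3 (valence 3) → 0 H
  atom 11: C, bond orders sum to 3 (valence 4) → 1 H
  atom 12: F (halogen, monovalent) → 0 H
  atom 13: C, bond orders sum to 2 (valence 4) → 2 H
  atom 14: C, bond orders sum to 2 (valence 4) → 2 H
Totals → C:10, H:14, F:1, N:1, O:2.
In Hill order: C10H14FNO2.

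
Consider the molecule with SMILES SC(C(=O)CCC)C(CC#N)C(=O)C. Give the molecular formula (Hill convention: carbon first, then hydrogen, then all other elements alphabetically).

C10H15NO2S

Walk through each heavy atom and fill implicit hydrogens from standard valence (C 4, N 3, O 2, S 2, halogen 1):
  atom 1: S, bond orders sum to 1 (valence 2) → 1 H
  atom 2: C, bond orders sum to 3 (valence 4) → 1 H
  atom 3: C, bond orders sum to 4 (valence 4) → 0 H
  atom 4: O, bond orders sum to 2 (valence 2) → 0 H
  atom 5: C, bond orders sum to 2 (valence 4) → 2 H
  atom 6: C, bond orders sum to 2 (valence 4) → 2 H
  atom 7: C, bond orders sum to 1 (valence 4) → 3 H
  atom 8: C, bond orders sum to 3 (valence 4) → 1 H
  atom 9: C, bond orders sum to 2 (valence 4) → 2 H
  atom 10: C, bond orders sum to 4 (valence 4) → 0 H
  atom 11: N, bond orders sum to 3 (valence 3) → 0 H
  atom 12: C, bond orders sum to 4 (valence 4) → 0 H
  atom 13: O, bond orders sum to 2 (valence 2) → 0 H
  atom 14: C, bond orders sum to 1 (valence 4) → 3 H
Totals → C:10, H:15, N:1, O:2, S:1.
In Hill order: C10H15NO2S.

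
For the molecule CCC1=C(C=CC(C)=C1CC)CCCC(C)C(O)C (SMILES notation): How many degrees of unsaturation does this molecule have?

Degree of unsaturation = (number of rings) + (number of π bonds).
Ring closures in the SMILES: 1.
π bonds: 3 double bonds (each 1 DoU) → 3 DoU from unsaturation.
Total DoU = 1 + 3 = 4.

4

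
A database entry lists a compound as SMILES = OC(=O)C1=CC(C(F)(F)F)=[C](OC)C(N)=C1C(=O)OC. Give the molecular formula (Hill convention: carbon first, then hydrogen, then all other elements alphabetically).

C11H10F3NO5

Walk through each heavy atom and fill implicit hydrogens from standard valence (C 4, N 3, O 2, S 2, halogen 1):
  atom 1: O, bond orders sum to 1 (valence 2) → 1 H
  atom 2: C, bond orders sum to 4 (valence 4) → 0 H
  atom 3: O, bond orders sum to 2 (valence 2) → 0 H
  atom 4: C, bond orders sum to 4 (valence 4) → 0 H
  atom 5: C, bond orders sum to 3 (valence 4) → 1 H
  atom 6: C, bond orders sum to 4 (valence 4) → 0 H
  atom 7: C, bond orders sum to 4 (valence 4) → 0 H
  atom 8: F (halogen, monovalent) → 0 H
  atom 9: F (halogen, monovalent) → 0 H
  atom 10: F (halogen, monovalent) → 0 H
  atom 11: C with explicit H count 0
  atom 12: O, bond orders sum to 2 (valence 2) → 0 H
  atom 13: C, bond orders sum to 1 (valence 4) → 3 H
  atom 14: C, bond orders sum to 4 (valence 4) → 0 H
  atom 15: N, bond orders sum to 1 (valence 3) → 2 H
  atom 16: C, bond orders sum to 4 (valence 4) → 0 H
  atom 17: C, bond orders sum to 4 (valence 4) → 0 H
  atom 18: O, bond orders sum to 2 (valence 2) → 0 H
  atom 19: O, bond orders sum to 2 (valence 2) → 0 H
  atom 20: C, bond orders sum to 1 (valence 4) → 3 H
Totals → C:11, H:10, F:3, N:1, O:5.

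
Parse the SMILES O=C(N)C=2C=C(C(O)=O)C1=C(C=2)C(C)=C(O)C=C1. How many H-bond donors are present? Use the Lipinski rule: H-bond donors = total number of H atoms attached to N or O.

Donors: find every N or O and count the H atoms it carries.
  atom 1 (O): bond orders sum to 2 → 0 H
  atom 3 (N): bond orders sum to 1 → 2 H
  atom 8 (O): bond orders sum to 1 → 1 H
  atom 9 (O): bond orders sum to 2 → 0 H
  atom 16 (O): bond orders sum to 1 → 1 H
Lipinski HBD = 4.

4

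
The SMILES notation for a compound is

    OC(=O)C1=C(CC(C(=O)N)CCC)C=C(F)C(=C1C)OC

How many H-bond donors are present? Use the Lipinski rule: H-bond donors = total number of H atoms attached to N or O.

3

Donors: find every N or O and count the H atoms it carries.
  atom 1 (O): bond orders sum to 1 → 1 H
  atom 3 (O): bond orders sum to 2 → 0 H
  atom 9 (O): bond orders sum to 2 → 0 H
  atom 10 (N): bond orders sum to 1 → 2 H
  atom 20 (O): bond orders sum to 2 → 0 H
Lipinski HBD = 3.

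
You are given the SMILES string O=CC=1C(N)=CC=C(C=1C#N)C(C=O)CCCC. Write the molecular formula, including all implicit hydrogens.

C14H16N2O2

Walk through each heavy atom and fill implicit hydrogens from standard valence (C 4, N 3, O 2, S 2, halogen 1):
  atom 1: O, bond orders sum to 2 (valence 2) → 0 H
  atom 2: C, bond orders sum to 3 (valence 4) → 1 H
  atom 3: C, bond orders sum to 4 (valence 4) → 0 H
  atom 4: C, bond orders sum to 4 (valence 4) → 0 H
  atom 5: N, bond orders sum to 1 (valence 3) → 2 H
  atom 6: C, bond orders sum to 3 (valence 4) → 1 H
  atom 7: C, bond orders sum to 3 (valence 4) → 1 H
  atom 8: C, bond orders sum to 4 (valence 4) → 0 H
  atom 9: C, bond orders sum to 4 (valence 4) → 0 H
  atom 10: C, bond orders sum to 4 (valence 4) → 0 H
  atom 11: N, bond orders sum to 3 (valence 3) → 0 H
  atom 12: C, bond orders sum to 3 (valence 4) → 1 H
  atom 13: C, bond orders sum to 3 (valence 4) → 1 H
  atom 14: O, bond orders sum to 2 (valence 2) → 0 H
  atom 15: C, bond orders sum to 2 (valence 4) → 2 H
  atom 16: C, bond orders sum to 2 (valence 4) → 2 H
  atom 17: C, bond orders sum to 2 (valence 4) → 2 H
  atom 18: C, bond orders sum to 1 (valence 4) → 3 H
Totals → C:14, H:16, N:2, O:2.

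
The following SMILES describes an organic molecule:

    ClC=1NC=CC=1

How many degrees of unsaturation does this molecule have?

Molecular formula: C4H4ClN.
DoU = (2C + 2 + N − H − X) / 2, where X is the halogen count and O/S are ignored.
    = (2·4 + 2 + 1 − 4 − 1) / 2 = 6 / 2 = 3.

3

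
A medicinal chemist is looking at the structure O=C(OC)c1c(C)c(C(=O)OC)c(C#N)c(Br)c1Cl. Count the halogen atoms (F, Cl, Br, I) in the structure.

2

Halogen atoms appear at heavy-atom positions 17, 19 (1×Br, 1×Cl).
Other groups present: 2 ester, 1 nitrile.
Halogen count: 2.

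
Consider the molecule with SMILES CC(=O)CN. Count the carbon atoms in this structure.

3

Count every carbon token in the SMILES (each C, including those in ring-closure positions and inside branches).
Carbon count: 3.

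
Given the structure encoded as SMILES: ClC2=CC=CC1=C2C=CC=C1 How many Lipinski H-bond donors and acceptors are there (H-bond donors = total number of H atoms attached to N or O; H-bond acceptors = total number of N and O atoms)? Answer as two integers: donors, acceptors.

Donors: find every N or O and count the H atoms it carries.
  (no N or O atoms present)
Lipinski HBD = 0.
Acceptors: N atoms = 0, O atoms = 0 → HBA = 0.

0, 0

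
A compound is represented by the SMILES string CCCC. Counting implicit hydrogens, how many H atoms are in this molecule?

Walk through each heavy atom and fill implicit hydrogens from standard valence (C 4, N 3, O 2, S 2, halogen 1):
  atom 1: C, bond orders sum to 1 (valence 4) → 3 H
  atom 2: C, bond orders sum to 2 (valence 4) → 2 H
  atom 3: C, bond orders sum to 2 (valence 4) → 2 H
  atom 4: C, bond orders sum to 1 (valence 4) → 3 H
Total hydrogens: 10.

10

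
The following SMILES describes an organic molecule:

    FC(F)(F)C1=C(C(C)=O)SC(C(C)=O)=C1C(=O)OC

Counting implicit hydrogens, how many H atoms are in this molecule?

9

Walk through each heavy atom and fill implicit hydrogens from standard valence (C 4, N 3, O 2, S 2, halogen 1):
  atom 1: F (halogen, monovalent) → 0 H
  atom 2: C, bond orders sum to 4 (valence 4) → 0 H
  atom 3: F (halogen, monovalent) → 0 H
  atom 4: F (halogen, monovalent) → 0 H
  atom 5: C, bond orders sum to 4 (valence 4) → 0 H
  atom 6: C, bond orders sum to 4 (valence 4) → 0 H
  atom 7: C, bond orders sum to 4 (valence 4) → 0 H
  atom 8: C, bond orders sum to 1 (valence 4) → 3 H
  atom 9: O, bond orders sum to 2 (valence 2) → 0 H
  atom 10: S, bond orders sum to 2 (valence 2) → 0 H
  atom 11: C, bond orders sum to 4 (valence 4) → 0 H
  atom 12: C, bond orders sum to 4 (valence 4) → 0 H
  atom 13: C, bond orders sum to 1 (valence 4) → 3 H
  atom 14: O, bond orders sum to 2 (valence 2) → 0 H
  atom 15: C, bond orders sum to 4 (valence 4) → 0 H
  atom 16: C, bond orders sum to 4 (valence 4) → 0 H
  atom 17: O, bond orders sum to 2 (valence 2) → 0 H
  atom 18: O, bond orders sum to 2 (valence 2) → 0 H
  atom 19: C, bond orders sum to 1 (valence 4) → 3 H
Total hydrogens: 9.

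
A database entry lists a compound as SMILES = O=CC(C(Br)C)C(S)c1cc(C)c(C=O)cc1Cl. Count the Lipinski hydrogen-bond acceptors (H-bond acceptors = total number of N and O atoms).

2

N atoms: 0; O atoms: 2.
Lipinski HBA = 0 + 2 = 2.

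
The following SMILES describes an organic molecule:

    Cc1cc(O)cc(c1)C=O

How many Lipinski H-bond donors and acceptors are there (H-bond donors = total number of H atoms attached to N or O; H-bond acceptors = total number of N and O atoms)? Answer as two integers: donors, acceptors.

1, 2

Donors: find every N or O and count the H atoms it carries.
  atom 5 (O): bond orders sum to 1 → 1 H
  atom 10 (O): bond orders sum to 2 → 0 H
Lipinski HBD = 1.
Acceptors: N atoms = 0, O atoms = 2 → HBA = 2.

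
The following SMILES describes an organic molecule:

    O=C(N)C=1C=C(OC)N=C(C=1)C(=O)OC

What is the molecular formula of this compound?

C9H10N2O4

Walk through each heavy atom and fill implicit hydrogens from standard valence (C 4, N 3, O 2, S 2, halogen 1):
  atom 1: O, bond orders sum to 2 (valence 2) → 0 H
  atom 2: C, bond orders sum to 4 (valence 4) → 0 H
  atom 3: N, bond orders sum to 1 (valence 3) → 2 H
  atom 4: C, bond orders sum to 4 (valence 4) → 0 H
  atom 5: C, bond orders sum to 3 (valence 4) → 1 H
  atom 6: C, bond orders sum to 4 (valence 4) → 0 H
  atom 7: O, bond orders sum to 2 (valence 2) → 0 H
  atom 8: C, bond orders sum to 1 (valence 4) → 3 H
  atom 9: N, bond orders sum to 3 (valence 3) → 0 H
  atom 10: C, bond orders sum to 4 (valence 4) → 0 H
  atom 11: C, bond orders sum to 3 (valence 4) → 1 H
  atom 12: C, bond orders sum to 4 (valence 4) → 0 H
  atom 13: O, bond orders sum to 2 (valence 2) → 0 H
  atom 14: O, bond orders sum to 2 (valence 2) → 0 H
  atom 15: C, bond orders sum to 1 (valence 4) → 3 H
Totals → C:9, H:10, N:2, O:4.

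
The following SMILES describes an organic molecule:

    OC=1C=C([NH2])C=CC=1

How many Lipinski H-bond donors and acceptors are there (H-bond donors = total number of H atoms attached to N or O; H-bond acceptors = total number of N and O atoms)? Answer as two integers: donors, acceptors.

3, 2

Donors: find every N or O and count the H atoms it carries.
  atom 1 (O): bond orders sum to 1 → 1 H
  atom 5 (N): bond orders sum to 1 → 2 H
Lipinski HBD = 3.
Acceptors: N atoms = 1, O atoms = 1 → HBA = 2.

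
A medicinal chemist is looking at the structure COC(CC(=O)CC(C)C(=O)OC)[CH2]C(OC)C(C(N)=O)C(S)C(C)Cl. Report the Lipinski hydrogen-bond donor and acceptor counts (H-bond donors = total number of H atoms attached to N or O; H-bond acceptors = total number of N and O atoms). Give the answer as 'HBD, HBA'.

Donors: find every N or O and count the H atoms it carries.
  atom 2 (O): bond orders sum to 2 → 0 H
  atom 6 (O): bond orders sum to 2 → 0 H
  atom 11 (O): bond orders sum to 2 → 0 H
  atom 12 (O): bond orders sum to 2 → 0 H
  atom 16 (O): bond orders sum to 2 → 0 H
  atom 20 (N): bond orders sum to 1 → 2 H
  atom 21 (O): bond orders sum to 2 → 0 H
Lipinski HBD = 2.
Acceptors: N atoms = 1, O atoms = 6 → HBA = 7.

2, 7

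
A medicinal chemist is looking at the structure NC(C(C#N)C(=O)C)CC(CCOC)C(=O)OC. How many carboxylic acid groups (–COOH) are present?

0

Scan the SMILES for the carboxylic acid motif — none present.
Groups that are present: 1 ester, 1 ether, 1 ketone, 1 nitrile, 1 primary amine.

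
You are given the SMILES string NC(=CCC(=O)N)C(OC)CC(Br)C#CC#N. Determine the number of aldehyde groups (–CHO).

Scan the SMILES for the aldehyde motif — none present.
Groups that are present: 1 alkene, 1 alkyne, 1 amide, 1 ether, 1 nitrile, 1 primary amine.

0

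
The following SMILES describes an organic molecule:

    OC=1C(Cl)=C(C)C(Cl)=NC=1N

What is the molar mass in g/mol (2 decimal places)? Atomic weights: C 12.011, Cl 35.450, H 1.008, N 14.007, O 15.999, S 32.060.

First, the molecular formula is C6H6Cl2N2O (counting implicit H from valence).
  C: 6 × 12.011 = 72.066
  Cl: 2 × 35.450 = 70.900
  H: 6 × 1.008 = 6.048
  N: 2 × 14.007 = 28.014
  O: 1 × 15.999 = 15.999
Sum: 6×12.011 + 2×35.450 + 6×1.008 + 2×14.007 + 1×15.999 = 193.027 → 193.03 g/mol.

193.03 g/mol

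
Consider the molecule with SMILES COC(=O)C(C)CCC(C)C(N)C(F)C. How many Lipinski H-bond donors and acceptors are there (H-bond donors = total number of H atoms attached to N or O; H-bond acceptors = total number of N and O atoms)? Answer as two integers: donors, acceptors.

Donors: find every N or O and count the H atoms it carries.
  atom 2 (O): bond orders sum to 2 → 0 H
  atom 4 (O): bond orders sum to 2 → 0 H
  atom 12 (N): bond orders sum to 1 → 2 H
Lipinski HBD = 2.
Acceptors: N atoms = 1, O atoms = 2 → HBA = 3.

2, 3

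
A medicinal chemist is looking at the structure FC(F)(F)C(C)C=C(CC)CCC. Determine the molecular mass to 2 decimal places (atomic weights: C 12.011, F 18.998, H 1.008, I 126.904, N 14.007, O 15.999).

First, the molecular formula is C10H17F3 (counting implicit H from valence).
  C: 10 × 12.011 = 120.110
  F: 3 × 18.998 = 56.994
  H: 17 × 1.008 = 17.136
Sum: 10×12.011 + 3×18.998 + 17×1.008 = 194.240 → 194.24 g/mol.

194.24 g/mol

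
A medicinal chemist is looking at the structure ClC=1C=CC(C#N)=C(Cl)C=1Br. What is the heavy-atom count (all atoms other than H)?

Every atom symbol written in the SMILES (organic subset) is one heavy atom; implicit H are not written.
Heavy atoms by element → Br:1, C:7, Cl:2, N:1.
Total: 11.

11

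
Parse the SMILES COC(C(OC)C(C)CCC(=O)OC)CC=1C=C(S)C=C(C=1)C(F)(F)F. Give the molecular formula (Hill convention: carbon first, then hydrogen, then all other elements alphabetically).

Walk through each heavy atom and fill implicit hydrogens from standard valence (C 4, N 3, O 2, S 2, halogen 1):
  atom 1: C, bond orders sum to 1 (valence 4) → 3 H
  atom 2: O, bond orders sum to 2 (valence 2) → 0 H
  atom 3: C, bond orders sum to 3 (valence 4) → 1 H
  atom 4: C, bond orders sum to 3 (valence 4) → 1 H
  atom 5: O, bond orders sum to 2 (valence 2) → 0 H
  atom 6: C, bond orders sum to 1 (valence 4) → 3 H
  atom 7: C, bond orders sum to 3 (valence 4) → 1 H
  atom 8: C, bond orders sum to 1 (valence 4) → 3 H
  atom 9: C, bond orders sum to 2 (valence 4) → 2 H
  atom 10: C, bond orders sum to 2 (valence 4) → 2 H
  atom 11: C, bond orders sum to 4 (valence 4) → 0 H
  atom 12: O, bond orders sum to 2 (valence 2) → 0 H
  atom 13: O, bond orders sum to 2 (valence 2) → 0 H
  atom 14: C, bond orders sum to 1 (valence 4) → 3 H
  atom 15: C, bond orders sum to 2 (valence 4) → 2 H
  atom 16: C, bond orders sum to 4 (valence 4) → 0 H
  atom 17: C, bond orders sum to 3 (valence 4) → 1 H
  atom 18: C, bond orders sum to 4 (valence 4) → 0 H
  atom 19: S, bond orders sum to 1 (valence 2) → 1 H
  atom 20: C, bond orders sum to 3 (valence 4) → 1 H
  atom 21: C, bond orders sum to 4 (valence 4) → 0 H
  atom 22: C, bond orders sum to 3 (valence 4) → 1 H
  atom 23: C, bond orders sum to 4 (valence 4) → 0 H
  atom 24: F (halogen, monovalent) → 0 H
  atom 25: F (halogen, monovalent) → 0 H
  atom 26: F (halogen, monovalent) → 0 H
Totals → C:18, H:25, F:3, O:4, S:1.
In Hill order: C18H25F3O4S.

C18H25F3O4S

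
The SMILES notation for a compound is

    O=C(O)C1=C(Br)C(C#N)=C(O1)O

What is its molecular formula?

Walk through each heavy atom and fill implicit hydrogens from standard valence (C 4, N 3, O 2, S 2, halogen 1):
  atom 1: O, bond orders sum to 2 (valence 2) → 0 H
  atom 2: C, bond orders sum to 4 (valence 4) → 0 H
  atom 3: O, bond orders sum to 1 (valence 2) → 1 H
  atom 4: C, bond orders sum to 4 (valence 4) → 0 H
  atom 5: C, bond orders sum to 4 (valence 4) → 0 H
  atom 6: Br (halogen, monovalent) → 0 H
  atom 7: C, bond orders sum to 4 (valence 4) → 0 H
  atom 8: C, bond orders sum to 4 (valence 4) → 0 H
  atom 9: N, bond orders sum to 3 (valence 3) → 0 H
  atom 10: C, bond orders sum to 4 (valence 4) → 0 H
  atom 11: O, bond orders sum to 2 (valence 2) → 0 H
  atom 12: O, bond orders sum to 1 (valence 2) → 1 H
Totals → C:6, H:2, Br:1, N:1, O:4.

C6H2BrNO4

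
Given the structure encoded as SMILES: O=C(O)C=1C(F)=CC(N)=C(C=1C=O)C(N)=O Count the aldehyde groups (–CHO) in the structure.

The aldehyde motif appears at heavy-atom position 12 in the SMILES.
Other groups present: 1 amide, 1 carboxylic acid, 1 primary amine.
Aldehyde count: 1.

1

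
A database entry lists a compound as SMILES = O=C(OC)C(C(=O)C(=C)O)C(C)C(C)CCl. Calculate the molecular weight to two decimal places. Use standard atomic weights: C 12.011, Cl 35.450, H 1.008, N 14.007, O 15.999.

First, the molecular formula is C11H17ClO4 (counting implicit H from valence).
  C: 11 × 12.011 = 132.121
  Cl: 1 × 35.450 = 35.450
  H: 17 × 1.008 = 17.136
  O: 4 × 15.999 = 63.996
Sum: 11×12.011 + 1×35.450 + 17×1.008 + 4×15.999 = 248.703 → 248.70 g/mol.

248.70 g/mol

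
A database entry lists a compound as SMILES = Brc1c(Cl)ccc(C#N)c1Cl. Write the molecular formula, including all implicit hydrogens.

C7H2BrCl2N

Walk through each heavy atom and fill implicit hydrogens from standard valence (C 4, N 3, O 2, S 2, halogen 1); for lowercase aromatic atoms, an aromatic c carries 1 H when it has two neighbours and 0 H with three, and aromatic n carries 0 H:
  atom 1: Br (halogen, monovalent) → 0 H
  atom 2: aromatic c, 3 neighbours → 0 H
  atom 3: aromatic c, 3 neighbours → 0 H
  atom 4: Cl (halogen, monovalent) → 0 H
  atom 5: aromatic c, 2 neighbours → 1 H
  atom 6: aromatic c, 2 neighbours → 1 H
  atom 7: aromatic c, 3 neighbours → 0 H
  atom 8: C, bond orders sum to 4 (valence 4) → 0 H
  atom 9: N, bond orders sum to 3 (valence 3) → 0 H
  atom 10: aromatic c, 3 neighbours → 0 H
  atom 11: Cl (halogen, monovalent) → 0 H
Totals → C:7, H:2, Br:1, Cl:2, N:1.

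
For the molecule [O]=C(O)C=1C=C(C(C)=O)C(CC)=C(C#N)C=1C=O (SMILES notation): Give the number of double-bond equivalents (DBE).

9

Degree of unsaturation = (number of rings) + (number of π bonds).
Ring closures in the SMILES: 1.
π bonds: 6 double bonds (each 1 DoU), 1 triple bond (each 2 DoU) → 8 DoU from unsaturation.
Total DoU = 1 + 8 = 9.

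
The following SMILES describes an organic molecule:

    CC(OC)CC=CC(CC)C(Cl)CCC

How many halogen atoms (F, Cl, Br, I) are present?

1

Halogen atoms appear at heavy-atom position 12 (1×Cl).
Other groups present: 1 alkene, 1 ether.
Halogen count: 1.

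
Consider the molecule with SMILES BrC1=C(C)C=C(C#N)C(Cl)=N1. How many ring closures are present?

In SMILES, each pair of matching ring-closure digits denotes one ring-closing bond; the number of such bonds equals the number of independent rings.
Ring-closure bonds here: 1.

1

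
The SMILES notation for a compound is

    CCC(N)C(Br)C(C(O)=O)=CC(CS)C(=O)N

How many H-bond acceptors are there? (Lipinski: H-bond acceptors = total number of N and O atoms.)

5

N atoms: 2; O atoms: 3.
Lipinski HBA = 2 + 3 = 5.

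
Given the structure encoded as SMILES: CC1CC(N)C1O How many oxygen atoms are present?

1

Scan the SMILES for O atoms (remember two-letter symbols like Cl and Br are single atoms).
Oxygen count: 1.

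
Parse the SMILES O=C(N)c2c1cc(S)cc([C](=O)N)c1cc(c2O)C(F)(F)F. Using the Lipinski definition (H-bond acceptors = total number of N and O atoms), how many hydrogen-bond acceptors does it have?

5

N atoms: 2; O atoms: 3.
Lipinski HBA = 2 + 3 = 5.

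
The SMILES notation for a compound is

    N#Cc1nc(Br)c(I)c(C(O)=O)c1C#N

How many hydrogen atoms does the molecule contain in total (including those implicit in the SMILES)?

Walk through each heavy atom and fill implicit hydrogens from standard valence (C 4, N 3, O 2, S 2, halogen 1); for lowercase aromatic atoms, an aromatic c carries 1 H when it has two neighbours and 0 H with three, and aromatic n carries 0 H:
  atom 1: N, bond orders sum to 3 (valence 3) → 0 H
  atom 2: C, bond orders sum to 4 (valence 4) → 0 H
  atom 3: aromatic c, 3 neighbours → 0 H
  atom 4: aromatic n, 2 neighbours → 0 H
  atom 5: aromatic c, 3 neighbours → 0 H
  atom 6: Br (halogen, monovalent) → 0 H
  atom 7: aromatic c, 3 neighbours → 0 H
  atom 8: I (halogen, monovalent) → 0 H
  atom 9: aromatic c, 3 neighbours → 0 H
  atom 10: C, bond orders sum to 4 (valence 4) → 0 H
  atom 11: O, bond orders sum to 1 (valence 2) → 1 H
  atom 12: O, bond orders sum to 2 (valence 2) → 0 H
  atom 13: aromatic c, 3 neighbours → 0 H
  atom 14: C, bond orders sum to 4 (valence 4) → 0 H
  atom 15: N, bond orders sum to 3 (valence 3) → 0 H
Total hydrogens: 1.

1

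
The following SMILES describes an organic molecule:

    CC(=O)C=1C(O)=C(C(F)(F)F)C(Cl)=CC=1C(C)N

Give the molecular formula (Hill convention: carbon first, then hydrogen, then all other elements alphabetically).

C11H11ClF3NO2

Walk through each heavy atom and fill implicit hydrogens from standard valence (C 4, N 3, O 2, S 2, halogen 1):
  atom 1: C, bond orders sum to 1 (valence 4) → 3 H
  atom 2: C, bond orders sum to 4 (valence 4) → 0 H
  atom 3: O, bond orders sum to 2 (valence 2) → 0 H
  atom 4: C, bond orders sum to 4 (valence 4) → 0 H
  atom 5: C, bond orders sum to 4 (valence 4) → 0 H
  atom 6: O, bond orders sum to 1 (valence 2) → 1 H
  atom 7: C, bond orders sum to 4 (valence 4) → 0 H
  atom 8: C, bond orders sum to 4 (valence 4) → 0 H
  atom 9: F (halogen, monovalent) → 0 H
  atom 10: F (halogen, monovalent) → 0 H
  atom 11: F (halogen, monovalent) → 0 H
  atom 12: C, bond orders sum to 4 (valence 4) → 0 H
  atom 13: Cl (halogen, monovalent) → 0 H
  atom 14: C, bond orders sum to 3 (valence 4) → 1 H
  atom 15: C, bond orders sum to 4 (valence 4) → 0 H
  atom 16: C, bond orders sum to 3 (valence 4) → 1 H
  atom 17: C, bond orders sum to 1 (valence 4) → 3 H
  atom 18: N, bond orders sum to 1 (valence 3) → 2 H
Totals → C:11, H:11, Cl:1, F:3, N:1, O:2.
In Hill order: C11H11ClF3NO2.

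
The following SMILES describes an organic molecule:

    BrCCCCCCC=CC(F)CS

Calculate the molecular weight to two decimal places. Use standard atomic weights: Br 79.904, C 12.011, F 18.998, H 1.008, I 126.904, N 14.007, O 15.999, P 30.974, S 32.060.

269.22 g/mol

First, the molecular formula is C10H18BrFS (counting implicit H from valence).
  Br: 1 × 79.904 = 79.904
  C: 10 × 12.011 = 120.110
  F: 1 × 18.998 = 18.998
  H: 18 × 1.008 = 18.144
  S: 1 × 32.060 = 32.060
Sum: 1×79.904 + 10×12.011 + 1×18.998 + 18×1.008 + 1×32.060 = 269.216 → 269.22 g/mol.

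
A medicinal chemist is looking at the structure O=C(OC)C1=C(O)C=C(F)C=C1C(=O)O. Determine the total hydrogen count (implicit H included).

7

Walk through each heavy atom and fill implicit hydrogens from standard valence (C 4, N 3, O 2, S 2, halogen 1):
  atom 1: O, bond orders sum to 2 (valence 2) → 0 H
  atom 2: C, bond orders sum to 4 (valence 4) → 0 H
  atom 3: O, bond orders sum to 2 (valence 2) → 0 H
  atom 4: C, bond orders sum to 1 (valence 4) → 3 H
  atom 5: C, bond orders sum to 4 (valence 4) → 0 H
  atom 6: C, bond orders sum to 4 (valence 4) → 0 H
  atom 7: O, bond orders sum to 1 (valence 2) → 1 H
  atom 8: C, bond orders sum to 3 (valence 4) → 1 H
  atom 9: C, bond orders sum to 4 (valence 4) → 0 H
  atom 10: F (halogen, monovalent) → 0 H
  atom 11: C, bond orders sum to 3 (valence 4) → 1 H
  atom 12: C, bond orders sum to 4 (valence 4) → 0 H
  atom 13: C, bond orders sum to 4 (valence 4) → 0 H
  atom 14: O, bond orders sum to 2 (valence 2) → 0 H
  atom 15: O, bond orders sum to 1 (valence 2) → 1 H
Total hydrogens: 7.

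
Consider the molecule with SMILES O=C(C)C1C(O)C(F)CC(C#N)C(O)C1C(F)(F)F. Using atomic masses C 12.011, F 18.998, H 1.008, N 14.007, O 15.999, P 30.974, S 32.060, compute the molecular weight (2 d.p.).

283.22 g/mol

First, the molecular formula is C11H13F4NO3 (counting implicit H from valence).
  C: 11 × 12.011 = 132.121
  F: 4 × 18.998 = 75.992
  H: 13 × 1.008 = 13.104
  N: 1 × 14.007 = 14.007
  O: 3 × 15.999 = 47.997
Sum: 11×12.011 + 4×18.998 + 13×1.008 + 1×14.007 + 3×15.999 = 283.221 → 283.22 g/mol.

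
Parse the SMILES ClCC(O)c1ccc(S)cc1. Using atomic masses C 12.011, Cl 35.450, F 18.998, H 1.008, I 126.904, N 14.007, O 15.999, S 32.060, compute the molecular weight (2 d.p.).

188.67 g/mol

First, the molecular formula is C8H9ClOS (counting implicit H from valence).
  C: 8 × 12.011 = 96.088
  Cl: 1 × 35.450 = 35.450
  H: 9 × 1.008 = 9.072
  O: 1 × 15.999 = 15.999
  S: 1 × 32.060 = 32.060
Sum: 8×12.011 + 1×35.450 + 9×1.008 + 1×15.999 + 1×32.060 = 188.669 → 188.67 g/mol.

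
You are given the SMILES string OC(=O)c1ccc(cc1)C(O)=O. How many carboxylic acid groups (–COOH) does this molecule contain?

2

The carboxylic acid motif appears at heavy-atom positions 2, 10 in the SMILES.
Carboxylic acid count: 2.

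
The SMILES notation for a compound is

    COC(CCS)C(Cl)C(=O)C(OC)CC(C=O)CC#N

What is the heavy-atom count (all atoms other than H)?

20

Every atom symbol written in the SMILES (organic subset) is one heavy atom; implicit H are not written.
Heavy atoms by element → C:13, Cl:1, N:1, O:4, S:1.
Total: 20.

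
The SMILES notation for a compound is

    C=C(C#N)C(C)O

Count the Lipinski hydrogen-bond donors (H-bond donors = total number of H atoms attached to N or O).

Donors: find every N or O and count the H atoms it carries.
  atom 4 (N): bond orders sum to 3 → 0 H
  atom 7 (O): bond orders sum to 1 → 1 H
Lipinski HBD = 1.

1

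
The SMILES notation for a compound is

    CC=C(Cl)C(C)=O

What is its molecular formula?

Walk through each heavy atom and fill implicit hydrogens from standard valence (C 4, N 3, O 2, S 2, halogen 1):
  atom 1: C, bond orders sum to 1 (valence 4) → 3 H
  atom 2: C, bond orders sum to 3 (valence 4) → 1 H
  atom 3: C, bond orders sum to 4 (valence 4) → 0 H
  atom 4: Cl (halogen, monovalent) → 0 H
  atom 5: C, bond orders sum to 4 (valence 4) → 0 H
  atom 6: C, bond orders sum to 1 (valence 4) → 3 H
  atom 7: O, bond orders sum to 2 (valence 2) → 0 H
Totals → C:5, H:7, Cl:1, O:1.

C5H7ClO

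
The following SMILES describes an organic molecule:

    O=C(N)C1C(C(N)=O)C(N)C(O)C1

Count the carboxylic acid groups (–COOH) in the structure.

0

Scan the SMILES for the carboxylic acid motif — none present.
Groups that are present: 2 amide, 1 hydroxyl, 1 primary amine.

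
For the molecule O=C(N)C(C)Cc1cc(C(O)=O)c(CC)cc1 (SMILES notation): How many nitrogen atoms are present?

Scan the SMILES for N atoms (remember two-letter symbols like Cl and Br are single atoms).
Nitrogen count: 1.

1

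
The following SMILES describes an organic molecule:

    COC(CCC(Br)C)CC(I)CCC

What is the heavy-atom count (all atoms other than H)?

Every atom symbol written in the SMILES (organic subset) is one heavy atom; implicit H are not written.
Heavy atoms by element → Br:1, C:11, I:1, O:1.
Total: 14.

14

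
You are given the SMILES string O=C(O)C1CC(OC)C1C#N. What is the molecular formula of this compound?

C7H9NO3

Walk through each heavy atom and fill implicit hydrogens from standard valence (C 4, N 3, O 2, S 2, halogen 1):
  atom 1: O, bond orders sum to 2 (valence 2) → 0 H
  atom 2: C, bond orders sum to 4 (valence 4) → 0 H
  atom 3: O, bond orders sum to 1 (valence 2) → 1 H
  atom 4: C, bond orders sum to 3 (valence 4) → 1 H
  atom 5: C, bond orders sum to 2 (valence 4) → 2 H
  atom 6: C, bond orders sum to 3 (valence 4) → 1 H
  atom 7: O, bond orders sum to 2 (valence 2) → 0 H
  atom 8: C, bond orders sum to 1 (valence 4) → 3 H
  atom 9: C, bond orders sum to 3 (valence 4) → 1 H
  atom 10: C, bond orders sum to 4 (valence 4) → 0 H
  atom 11: N, bond orders sum to 3 (valence 3) → 0 H
Totals → C:7, H:9, N:1, O:3.
In Hill order: C7H9NO3.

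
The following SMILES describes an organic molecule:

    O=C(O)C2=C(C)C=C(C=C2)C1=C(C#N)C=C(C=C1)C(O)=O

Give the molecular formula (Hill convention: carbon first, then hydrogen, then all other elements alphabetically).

C16H11NO4

Walk through each heavy atom and fill implicit hydrogens from standard valence (C 4, N 3, O 2, S 2, halogen 1):
  atom 1: O, bond orders sum to 2 (valence 2) → 0 H
  atom 2: C, bond orders sum to 4 (valence 4) → 0 H
  atom 3: O, bond orders sum to 1 (valence 2) → 1 H
  atom 4: C, bond orders sum to 4 (valence 4) → 0 H
  atom 5: C, bond orders sum to 4 (valence 4) → 0 H
  atom 6: C, bond orders sum to 1 (valence 4) → 3 H
  atom 7: C, bond orders sum to 3 (valence 4) → 1 H
  atom 8: C, bond orders sum to 4 (valence 4) → 0 H
  atom 9: C, bond orders sum to 3 (valence 4) → 1 H
  atom 10: C, bond orders sum to 3 (valence 4) → 1 H
  atom 11: C, bond orders sum to 4 (valence 4) → 0 H
  atom 12: C, bond orders sum to 4 (valence 4) → 0 H
  atom 13: C, bond orders sum to 4 (valence 4) → 0 H
  atom 14: N, bond orders sum to 3 (valence 3) → 0 H
  atom 15: C, bond orders sum to 3 (valence 4) → 1 H
  atom 16: C, bond orders sum to 4 (valence 4) → 0 H
  atom 17: C, bond orders sum to 3 (valence 4) → 1 H
  atom 18: C, bond orders sum to 3 (valence 4) → 1 H
  atom 19: C, bond orders sum to 4 (valence 4) → 0 H
  atom 20: O, bond orders sum to 1 (valence 2) → 1 H
  atom 21: O, bond orders sum to 2 (valence 2) → 0 H
Totals → C:16, H:11, N:1, O:4.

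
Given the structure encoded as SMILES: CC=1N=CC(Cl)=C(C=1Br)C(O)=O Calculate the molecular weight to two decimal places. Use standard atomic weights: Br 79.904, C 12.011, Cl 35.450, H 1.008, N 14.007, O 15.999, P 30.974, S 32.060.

First, the molecular formula is C7H5BrClNO2 (counting implicit H from valence).
  Br: 1 × 79.904 = 79.904
  C: 7 × 12.011 = 84.077
  Cl: 1 × 35.450 = 35.450
  H: 5 × 1.008 = 5.040
  N: 1 × 14.007 = 14.007
  O: 2 × 15.999 = 31.998
Sum: 1×79.904 + 7×12.011 + 1×35.450 + 5×1.008 + 1×14.007 + 2×15.999 = 250.476 → 250.48 g/mol.

250.48 g/mol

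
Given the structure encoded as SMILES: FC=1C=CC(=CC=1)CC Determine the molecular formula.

C8H9F

Walk through each heavy atom and fill implicit hydrogens from standard valence (C 4, N 3, O 2, S 2, halogen 1):
  atom 1: F (halogen, monovalent) → 0 H
  atom 2: C, bond orders sum to 4 (valence 4) → 0 H
  atom 3: C, bond orders sum to 3 (valence 4) → 1 H
  atom 4: C, bond orders sum to 3 (valence 4) → 1 H
  atom 5: C, bond orders sum to 4 (valence 4) → 0 H
  atom 6: C, bond orders sum to 3 (valence 4) → 1 H
  atom 7: C, bond orders sum to 3 (valence 4) → 1 H
  atom 8: C, bond orders sum to 2 (valence 4) → 2 H
  atom 9: C, bond orders sum to 1 (valence 4) → 3 H
Totals → C:8, H:9, F:1.
In Hill order: C8H9F.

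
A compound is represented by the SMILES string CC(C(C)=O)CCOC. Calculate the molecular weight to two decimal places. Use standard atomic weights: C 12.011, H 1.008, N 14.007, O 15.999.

130.19 g/mol

First, the molecular formula is C7H14O2 (counting implicit H from valence).
  C: 7 × 12.011 = 84.077
  H: 14 × 1.008 = 14.112
  O: 2 × 15.999 = 31.998
Sum: 7×12.011 + 14×1.008 + 2×15.999 = 130.187 → 130.19 g/mol.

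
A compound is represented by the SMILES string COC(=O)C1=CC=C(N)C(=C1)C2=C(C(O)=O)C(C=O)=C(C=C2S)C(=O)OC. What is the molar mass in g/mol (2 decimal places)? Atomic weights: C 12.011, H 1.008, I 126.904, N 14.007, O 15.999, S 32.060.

First, the molecular formula is C18H15NO7S (counting implicit H from valence).
  C: 18 × 12.011 = 216.198
  H: 15 × 1.008 = 15.120
  N: 1 × 14.007 = 14.007
  O: 7 × 15.999 = 111.993
  S: 1 × 32.060 = 32.060
Sum: 18×12.011 + 15×1.008 + 1×14.007 + 7×15.999 + 1×32.060 = 389.378 → 389.38 g/mol.

389.38 g/mol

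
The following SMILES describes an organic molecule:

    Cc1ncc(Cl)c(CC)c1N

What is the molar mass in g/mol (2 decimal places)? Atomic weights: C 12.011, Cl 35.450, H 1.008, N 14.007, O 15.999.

First, the molecular formula is C8H11ClN2 (counting implicit H from valence).
  C: 8 × 12.011 = 96.088
  Cl: 1 × 35.450 = 35.450
  H: 11 × 1.008 = 11.088
  N: 2 × 14.007 = 28.014
Sum: 8×12.011 + 1×35.450 + 11×1.008 + 2×14.007 = 170.640 → 170.64 g/mol.

170.64 g/mol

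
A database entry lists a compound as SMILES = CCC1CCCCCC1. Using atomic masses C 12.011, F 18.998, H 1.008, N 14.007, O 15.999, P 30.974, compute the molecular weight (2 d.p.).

First, the molecular formula is C9H18 (counting implicit H from valence).
  C: 9 × 12.011 = 108.099
  H: 18 × 1.008 = 18.144
Sum: 9×12.011 + 18×1.008 = 126.243 → 126.24 g/mol.

126.24 g/mol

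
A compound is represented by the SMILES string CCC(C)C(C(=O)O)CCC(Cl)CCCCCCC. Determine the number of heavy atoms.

Every atom symbol written in the SMILES (organic subset) is one heavy atom; implicit H are not written.
Heavy atoms by element → C:16, Cl:1, O:2.
Total: 19.

19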